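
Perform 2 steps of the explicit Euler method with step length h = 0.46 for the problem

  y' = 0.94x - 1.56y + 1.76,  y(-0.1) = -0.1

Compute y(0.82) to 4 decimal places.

1.1737

Euler: y_{n+1} = y_n + h·f(x_n, y_n).
x=-0.100000, y=-0.100000: f=1.822000 → y ← -0.100000 + 0.46·1.822000 = 0.738120
x=0.360000, y=0.738120: f=0.946933 → y ← 0.738120 + 0.46·0.946933 = 1.173709
y(0.82) ≈ 1.1737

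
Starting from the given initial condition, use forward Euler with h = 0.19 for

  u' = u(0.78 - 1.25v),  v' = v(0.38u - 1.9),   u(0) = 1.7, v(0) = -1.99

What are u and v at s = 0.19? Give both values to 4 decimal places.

2.7554, -1.5159

Euler on (u,v): u_{n+1} = u_n + h·u', v_{n+1} = v_n + h·v'.
0.000000: (1.700000, -1.990000); f=(5.554750, 2.495460) → (2.755402, -1.515863)
(u(0.19), v(0.19)) ≈ (2.7554, -1.5159)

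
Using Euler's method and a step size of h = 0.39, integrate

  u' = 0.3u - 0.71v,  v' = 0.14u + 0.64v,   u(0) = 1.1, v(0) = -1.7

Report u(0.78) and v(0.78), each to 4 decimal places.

Euler on (u,v): u_{n+1} = u_n + h·u', v_{n+1} = v_n + h·v'.
0.000000: (1.100000, -1.700000); f=(1.537000, -0.934000) → (1.699430, -2.064260)
0.390000: (1.699430, -2.064260); f=(1.975454, -1.083206) → (2.469857, -2.486710)
(u(0.78), v(0.78)) ≈ (2.4699, -2.4867)

2.4699, -2.4867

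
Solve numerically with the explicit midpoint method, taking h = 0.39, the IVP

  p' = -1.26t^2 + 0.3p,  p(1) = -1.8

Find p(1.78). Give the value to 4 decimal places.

-4.3844

Midpoint: k1 = f(t_n, p_n); k2 = f(t_n + h/2, p_n + (h/2)·k1); p_{n+1} = p_n + h·k2.
t=1.000000, p=-1.800000:
  k1 = f(1.000000, -1.800000) = -1.800000
  k2 = f(1.195000, -2.151000) = -2.444612
  p ← -1.800000 + 0.39·(-2.444612) = -2.753398
t=1.390000, p=-2.753398:
  k1 = f(1.390000, -2.753398) = -3.260466
  k2 = f(1.585000, -3.389189) = -4.182160
  p ← -2.753398 + 0.39·(-4.182160) = -4.384441
p(1.78) ≈ -4.3844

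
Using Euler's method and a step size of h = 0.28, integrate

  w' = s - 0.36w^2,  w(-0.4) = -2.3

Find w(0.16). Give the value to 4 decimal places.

Euler: w_{n+1} = w_n + h·f(s_n, w_n).
s=-0.400000, w=-2.300000: f=-2.304400 → w ← -2.300000 + 0.28·(-2.304400) = -2.945232
s=-0.120000, w=-2.945232: f=-3.242781 → w ← -2.945232 + 0.28·(-3.242781) = -3.853211
w(0.16) ≈ -3.8532

-3.8532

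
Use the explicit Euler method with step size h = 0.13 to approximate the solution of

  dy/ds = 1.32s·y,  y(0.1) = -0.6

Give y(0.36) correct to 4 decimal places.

-0.6344

Euler: y_{n+1} = y_n + h·f(s_n, y_n).
s=0.100000, y=-0.600000: f=-0.079200 → y ← -0.600000 + 0.13·(-0.079200) = -0.610296
s=0.230000, y=-0.610296: f=-0.185286 → y ← -0.610296 + 0.13·(-0.185286) = -0.634383
y(0.36) ≈ -0.6344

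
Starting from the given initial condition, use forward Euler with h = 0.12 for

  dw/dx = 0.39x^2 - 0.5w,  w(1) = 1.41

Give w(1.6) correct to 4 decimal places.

1.3676

Euler: w_{n+1} = w_n + h·f(x_n, w_n).
x=1.000000, w=1.410000: f=-0.315000 → w ← 1.410000 + 0.12·(-0.315000) = 1.372200
x=1.120000, w=1.372200: f=-0.196884 → w ← 1.372200 + 0.12·(-0.196884) = 1.348574
x=1.240000, w=1.348574: f=-0.074623 → w ← 1.348574 + 0.12·(-0.074623) = 1.339619
x=1.360000, w=1.339619: f=0.051534 → w ← 1.339619 + 0.12·0.051534 = 1.345803
x=1.480000, w=1.345803: f=0.181354 → w ← 1.345803 + 0.12·0.181354 = 1.367566
w(1.6) ≈ 1.3676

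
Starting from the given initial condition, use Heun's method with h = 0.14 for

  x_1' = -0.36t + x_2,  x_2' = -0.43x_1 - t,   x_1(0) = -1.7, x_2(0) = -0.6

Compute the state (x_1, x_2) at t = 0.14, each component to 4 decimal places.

Heun on (x_1,x_2): k1 = f(t_n, state_n); k2 = f(t_n + h, state_n + h·k1); state_{n+1} = state_n + (h/2)·(k1 + k2).
0.000000: (-1.700000, -0.600000)
  k1 = (-0.600000, 0.731000)
  predictor → (-1.784000, -0.497660)
  k2 = (-0.548060, 0.627120)
  → (-1.780364, -0.504932)
(x_1(0.14), x_2(0.14)) ≈ (-1.7804, -0.5049)

-1.7804, -0.5049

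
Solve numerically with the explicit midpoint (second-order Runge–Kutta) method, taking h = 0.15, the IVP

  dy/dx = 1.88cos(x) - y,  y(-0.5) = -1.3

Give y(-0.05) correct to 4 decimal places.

-0.1780

Midpoint: k1 = f(x_n, y_n); k2 = f(x_n + h/2, y_n + (h/2)·k1); y_{n+1} = y_n + h·k2.
x=-0.500000, y=-1.300000:
  k1 = f(-0.500000, -1.300000) = 2.949855
  k2 = f(-0.425000, -1.078761) = 2.791514
  y ← -1.300000 + 0.15·2.791514 = -0.881273
x=-0.350000, y=-0.881273:
  k1 = f(-0.350000, -0.881273) = 2.647294
  k2 = f(-0.275000, -0.682726) = 2.492085
  y ← -0.881273 + 0.15·2.492085 = -0.507460
x=-0.200000, y=-0.507460:
  k1 = f(-0.200000, -0.507460) = 2.349985
  k2 = f(-0.125000, -0.331211) = 2.196543
  y ← -0.507460 + 0.15·2.196543 = -0.177979
y(-0.05) ≈ -0.1780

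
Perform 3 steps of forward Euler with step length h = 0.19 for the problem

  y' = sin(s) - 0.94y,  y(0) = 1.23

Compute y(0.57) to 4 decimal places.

Euler: y_{n+1} = y_n + h·f(s_n, y_n).
s=0.000000, y=1.230000: f=-1.156200 → y ← 1.230000 + 0.19·(-1.156200) = 1.010322
s=0.190000, y=1.010322: f=-0.760844 → y ← 1.010322 + 0.19·(-0.760844) = 0.865762
s=0.380000, y=0.865762: f=-0.442896 → y ← 0.865762 + 0.19·(-0.442896) = 0.781612
y(0.57) ≈ 0.7816

0.7816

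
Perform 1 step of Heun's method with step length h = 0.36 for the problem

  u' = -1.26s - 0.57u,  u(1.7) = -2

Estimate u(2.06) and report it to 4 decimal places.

-2.4054

Heun: k1 = f(s_n, u_n); k2 = f(s_n + h, u_n + h·k1); u_{n+1} = u_n + (h/2)·(k1 + k2).
s=1.700000, u=-2.000000:
  k1 = f(1.700000, -2.000000) = -1.002000
  k2 = f(2.060000, -2.360720) = -1.249990
  u ← -2.000000 + (0.36/2)·(-1.002000 + (-1.249990)) = -2.405358
u(2.06) ≈ -2.4054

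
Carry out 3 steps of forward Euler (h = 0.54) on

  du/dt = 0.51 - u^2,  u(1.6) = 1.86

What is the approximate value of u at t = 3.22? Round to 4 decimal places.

0.6423

Euler: u_{n+1} = u_n + h·f(t_n, u_n).
t=1.600000, u=1.860000: f=-2.949600 → u ← 1.860000 + 0.54·(-2.949600) = 0.267216
t=2.140000, u=0.267216: f=0.438596 → u ← 0.267216 + 0.54·0.438596 = 0.504058
t=2.680000, u=0.504058: f=0.255926 → u ← 0.504058 + 0.54·0.255926 = 0.642258
u(3.22) ≈ 0.6423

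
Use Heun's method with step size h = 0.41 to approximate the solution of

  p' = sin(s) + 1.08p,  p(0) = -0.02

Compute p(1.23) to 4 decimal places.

0.9429

Heun: k1 = f(s_n, p_n); k2 = f(s_n + h, p_n + h·k1); p_{n+1} = p_n + (h/2)·(k1 + k2).
s=0.000000, p=-0.020000:
  k1 = f(0.000000, -0.020000) = -0.021600
  k2 = f(0.410000, -0.028856) = 0.367445
  p ← -0.020000 + (0.41/2)·(-0.021600 + 0.367445) = 0.050898
s=0.410000, p=0.050898:
  k1 = f(0.410000, 0.050898) = 0.453579
  k2 = f(0.820000, 0.236866) = 0.986961
  p ← 0.050898 + (0.41/2)·(0.453579 + 0.986961) = 0.346209
s=0.820000, p=0.346209:
  k1 = f(0.820000, 0.346209) = 1.105051
  k2 = f(1.230000, 0.799280) = 1.805711
  p ← 0.346209 + (0.41/2)·(1.105051 + 1.805711) = 0.942915
p(1.23) ≈ 0.9429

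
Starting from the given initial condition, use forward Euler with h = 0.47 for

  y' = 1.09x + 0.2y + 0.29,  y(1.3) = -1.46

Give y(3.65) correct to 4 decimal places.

Euler: y_{n+1} = y_n + h·f(x_n, y_n).
x=1.300000, y=-1.460000: f=1.415000 → y ← -1.460000 + 0.47·1.415000 = -0.794950
x=1.770000, y=-0.794950: f=2.060310 → y ← -0.794950 + 0.47·2.060310 = 0.173396
x=2.240000, y=0.173396: f=2.766279 → y ← 0.173396 + 0.47·2.766279 = 1.473547
x=2.710000, y=1.473547: f=3.538609 → y ← 1.473547 + 0.47·3.538609 = 3.136693
x=3.180000, y=3.136693: f=4.383539 → y ← 3.136693 + 0.47·4.383539 = 5.196956
y(3.65) ≈ 5.1970

5.1970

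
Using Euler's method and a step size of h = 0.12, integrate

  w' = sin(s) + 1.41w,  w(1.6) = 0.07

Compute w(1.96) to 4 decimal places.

0.5303

Euler: w_{n+1} = w_n + h·f(s_n, w_n).
s=1.600000, w=0.070000: f=1.098274 → w ← 0.070000 + 0.12·1.098274 = 0.201793
s=1.720000, w=0.201793: f=1.273418 → w ← 0.201793 + 0.12·1.273418 = 0.354603
s=1.840000, w=0.354603: f=1.463973 → w ← 0.354603 + 0.12·1.463973 = 0.530280
w(1.96) ≈ 0.5303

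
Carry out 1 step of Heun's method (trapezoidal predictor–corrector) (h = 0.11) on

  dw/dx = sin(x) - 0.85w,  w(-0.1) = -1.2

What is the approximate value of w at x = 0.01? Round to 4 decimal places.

-1.0975

Heun: k1 = f(x_n, w_n); k2 = f(x_n + h, w_n + h·k1); w_{n+1} = w_n + (h/2)·(k1 + k2).
x=-0.100000, w=-1.200000:
  k1 = f(-0.100000, -1.200000) = 0.920167
  k2 = f(0.010000, -1.098782) = 0.943964
  w ← -1.200000 + (0.11/2)·(0.920167 + 0.943964) = -1.097473
w(0.01) ≈ -1.0975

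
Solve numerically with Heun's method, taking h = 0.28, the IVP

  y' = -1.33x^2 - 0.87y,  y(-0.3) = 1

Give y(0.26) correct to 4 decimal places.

0.5952

Heun: k1 = f(x_n, y_n); k2 = f(x_n + h, y_n + h·k1); y_{n+1} = y_n + (h/2)·(k1 + k2).
x=-0.300000, y=1.000000:
  k1 = f(-0.300000, 1.000000) = -0.989700
  k2 = f(-0.020000, 0.722884) = -0.629441
  y ← 1.000000 + (0.28/2)·(-0.989700 + (-0.629441)) = 0.773320
x=-0.020000, y=0.773320:
  k1 = f(-0.020000, 0.773320) = -0.673321
  k2 = f(0.260000, 0.584790) = -0.598676
  y ← 0.773320 + (0.28/2)·(-0.673321 + (-0.598676)) = 0.595241
y(0.26) ≈ 0.5952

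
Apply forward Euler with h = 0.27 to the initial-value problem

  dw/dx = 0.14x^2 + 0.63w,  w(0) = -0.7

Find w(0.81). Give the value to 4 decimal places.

-1.1072

Euler: w_{n+1} = w_n + h·f(x_n, w_n).
x=0.000000, w=-0.700000: f=-0.441000 → w ← -0.700000 + 0.27·(-0.441000) = -0.819070
x=0.270000, w=-0.819070: f=-0.505808 → w ← -0.819070 + 0.27·(-0.505808) = -0.955638
x=0.540000, w=-0.955638: f=-0.561228 → w ← -0.955638 + 0.27·(-0.561228) = -1.107170
w(0.81) ≈ -1.1072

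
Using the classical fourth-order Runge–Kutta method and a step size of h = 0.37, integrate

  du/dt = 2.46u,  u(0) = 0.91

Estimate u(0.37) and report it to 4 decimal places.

RK4: k1 = f(t_n, u_n); k2 = f(t_n + h/2, u_n + (h/2)·k1); k3 = f(t_n + h/2, u_n + (h/2)·k2); k4 = f(t_n + h, u_n + h·k3); u_{n+1} = u_n + (h/6)·(k1 + 2k2 + 2k3 + k4).
t=0.000000, u=0.910000:
  k1 = f(0.000000, 0.910000) = 2.238600
  k2 = f(0.185000, 1.324141) = 3.257387
  k3 = f(0.185000, 1.512617) = 3.721037
  k4 = f(0.370000, 2.286784) = 5.625488
  u ← 0.910000 + (0.37/6)·(k1 + 2k2 + 2k3 + k4) = 2.255624
u(0.37) ≈ 2.2556

2.2556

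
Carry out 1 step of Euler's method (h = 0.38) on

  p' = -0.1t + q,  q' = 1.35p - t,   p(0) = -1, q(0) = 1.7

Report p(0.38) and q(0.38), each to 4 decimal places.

-0.3540, 1.1870

Euler on (p,q): p_{n+1} = p_n + h·p', q_{n+1} = q_n + h·q'.
0.000000: (-1.000000, 1.700000); f=(1.700000, -1.350000) → (-0.354000, 1.187000)
(p(0.38), q(0.38)) ≈ (-0.3540, 1.1870)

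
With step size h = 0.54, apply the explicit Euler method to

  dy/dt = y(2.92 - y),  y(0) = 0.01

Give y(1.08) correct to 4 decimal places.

Euler: y_{n+1} = y_n + h·f(t_n, y_n).
t=0.000000, y=0.010000: f=0.029100 → y ← 0.010000 + 0.54·0.029100 = 0.025714
t=0.540000, y=0.025714: f=0.074424 → y ← 0.025714 + 0.54·0.074424 = 0.065903
y(1.08) ≈ 0.0659

0.0659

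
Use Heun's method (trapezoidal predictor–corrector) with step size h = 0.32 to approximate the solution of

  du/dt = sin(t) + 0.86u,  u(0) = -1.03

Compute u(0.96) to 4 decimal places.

-1.7824

Heun: k1 = f(t_n, u_n); k2 = f(t_n + h, u_n + h·k1); u_{n+1} = u_n + (h/2)·(k1 + k2).
t=0.000000, u=-1.030000:
  k1 = f(0.000000, -1.030000) = -0.885800
  k2 = f(0.320000, -1.313456) = -0.815006
  u ← -1.030000 + (0.32/2)·(-0.885800 + (-0.815006)) = -1.302129
t=0.320000, u=-1.302129:
  k1 = f(0.320000, -1.302129) = -0.805264
  k2 = f(0.640000, -1.559813) = -0.744244
  u ← -1.302129 + (0.32/2)·(-0.805264 + (-0.744244)) = -1.550050
t=0.640000, u=-1.550050:
  k1 = f(0.640000, -1.550050) = -0.735848
  k2 = f(0.960000, -1.785522) = -0.716357
  u ← -1.550050 + (0.32/2)·(-0.735848 + (-0.716357)) = -1.782403
u(0.96) ≈ -1.7824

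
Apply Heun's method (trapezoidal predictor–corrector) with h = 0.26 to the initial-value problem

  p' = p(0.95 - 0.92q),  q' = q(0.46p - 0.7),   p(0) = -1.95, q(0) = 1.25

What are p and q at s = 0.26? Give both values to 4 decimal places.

Heun on (p,q): k1 = f(s_n, state_n); k2 = f(s_n + h, state_n + h·k1); state_{n+1} = state_n + (h/2)·(k1 + k2).
0.000000: (-1.950000, 1.250000)
  k1 = (0.390000, -1.996250)
  predictor → (-1.848600, 0.730975)
  k2 = (-0.512992, -1.133271)
  → (-1.965989, 0.843162)
(p(0.26), q(0.26)) ≈ (-1.9660, 0.8432)

-1.9660, 0.8432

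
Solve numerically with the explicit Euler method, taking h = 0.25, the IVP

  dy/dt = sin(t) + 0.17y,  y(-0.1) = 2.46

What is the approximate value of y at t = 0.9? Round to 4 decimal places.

Euler: y_{n+1} = y_n + h·f(t_n, y_n).
t=-0.100000, y=2.460000: f=0.318367 → y ← 2.460000 + 0.25·0.318367 = 2.539592
t=0.150000, y=2.539592: f=0.581169 → y ← 2.539592 + 0.25·0.581169 = 2.684884
t=0.400000, y=2.684884: f=0.845849 → y ← 2.684884 + 0.25·0.845849 = 2.896346
t=0.650000, y=2.896346: f=1.097565 → y ← 2.896346 + 0.25·1.097565 = 3.170737
y(0.9) ≈ 3.1707

3.1707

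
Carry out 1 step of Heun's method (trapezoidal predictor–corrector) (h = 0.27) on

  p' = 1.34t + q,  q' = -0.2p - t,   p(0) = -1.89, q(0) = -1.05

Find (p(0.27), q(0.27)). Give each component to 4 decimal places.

-2.1109, -0.9767

Heun on (p,q): k1 = f(t_n, state_n); k2 = f(t_n + h, state_n + h·k1); state_{n+1} = state_n + (h/2)·(k1 + k2).
0.000000: (-1.890000, -1.050000)
  k1 = (-1.050000, 0.378000)
  predictor → (-2.173500, -0.947940)
  k2 = (-0.586140, 0.164700)
  → (-2.110879, -0.976736)
(p(0.27), q(0.27)) ≈ (-2.1109, -0.9767)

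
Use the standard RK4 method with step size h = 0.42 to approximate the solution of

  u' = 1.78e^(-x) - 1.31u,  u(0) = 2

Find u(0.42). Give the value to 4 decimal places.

RK4: k1 = f(x_n, u_n); k2 = f(x_n + h/2, u_n + (h/2)·k1); k3 = f(x_n + h/2, u_n + (h/2)·k2); k4 = f(x_n + h, u_n + h·k3); u_{n+1} = u_n + (h/6)·(k1 + 2k2 + 2k3 + k4).
x=0.000000, u=2.000000:
  k1 = f(0.000000, 2.000000) = -0.840000
  k2 = f(0.210000, 1.823600) = -0.946076
  k3 = f(0.210000, 1.801324) = -0.916895
  k4 = f(0.420000, 1.614904) = -0.945981
  u ← 2.000000 + (0.42/6)·(k1 + 2k2 + 2k3 + k4) = 1.614165
u(0.42) ≈ 1.6142

1.6142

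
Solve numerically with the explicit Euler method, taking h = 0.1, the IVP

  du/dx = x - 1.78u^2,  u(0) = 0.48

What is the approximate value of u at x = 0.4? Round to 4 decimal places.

0.4050

Euler: u_{n+1} = u_n + h·f(x_n, u_n).
x=0.000000, u=0.480000: f=-0.410112 → u ← 0.480000 + 0.1·(-0.410112) = 0.438989
x=0.100000, u=0.438989: f=-0.243026 → u ← 0.438989 + 0.1·(-0.243026) = 0.414686
x=0.200000, u=0.414686: f=-0.106097 → u ← 0.414686 + 0.1·(-0.106097) = 0.404077
x=0.300000, u=0.404077: f=0.009365 → u ← 0.404077 + 0.1·0.009365 = 0.405013
u(0.4) ≈ 0.4050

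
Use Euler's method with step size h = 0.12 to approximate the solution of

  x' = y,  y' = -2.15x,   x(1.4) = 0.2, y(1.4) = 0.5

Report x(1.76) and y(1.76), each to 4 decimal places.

0.3596, 0.3004

Euler on (x,y): x_{n+1} = x_n + h·x', y_{n+1} = y_n + h·y'.
1.400000: (0.200000, 0.500000); f=(0.500000, -0.430000) → (0.260000, 0.448400)
1.520000: (0.260000, 0.448400); f=(0.448400, -0.559000) → (0.313808, 0.381320)
1.640000: (0.313808, 0.381320); f=(0.381320, -0.674687) → (0.359566, 0.300358)
(x(1.76), y(1.76)) ≈ (0.3596, 0.3004)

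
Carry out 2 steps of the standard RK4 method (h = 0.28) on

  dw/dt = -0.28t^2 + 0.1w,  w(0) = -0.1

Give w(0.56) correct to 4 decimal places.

RK4: k1 = f(t_n, w_n); k2 = f(t_n + h/2, w_n + (h/2)·k1); k3 = f(t_n + h/2, w_n + (h/2)·k2); k4 = f(t_n + h, w_n + h·k3); w_{n+1} = w_n + (h/6)·(k1 + 2k2 + 2k3 + k4).
t=0.000000, w=-0.100000:
  k1 = f(0.000000, -0.100000) = -0.010000
  k2 = f(0.140000, -0.101400) = -0.015628
  k3 = f(0.140000, -0.102188) = -0.015707
  k4 = f(0.280000, -0.104398) = -0.032392
  w ← -0.100000 + (0.28/6)·(k1 + 2k2 + 2k3 + k4) = -0.104903
t=0.280000, w=-0.104903:
  k1 = f(0.280000, -0.104903) = -0.032442
  k2 = f(0.420000, -0.109445) = -0.060336
  k3 = f(0.420000, -0.113350) = -0.060727
  k4 = f(0.560000, -0.121906) = -0.099999
  w ← -0.104903 + (0.28/6)·(k1 + 2k2 + 2k3 + k4) = -0.122383
w(0.56) ≈ -0.1224

-0.1224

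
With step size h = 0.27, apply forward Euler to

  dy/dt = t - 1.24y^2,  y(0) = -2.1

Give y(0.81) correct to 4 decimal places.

Euler: y_{n+1} = y_n + h·f(t_n, y_n).
t=0.000000, y=-2.100000: f=-5.468400 → y ← -2.100000 + 0.27·(-5.468400) = -3.576468
t=0.270000, y=-3.576468: f=-15.590993 → y ← -3.576468 + 0.27·(-15.590993) = -7.786036
t=0.540000, y=-7.786036: f=-74.631724 → y ← -7.786036 + 0.27·(-74.631724) = -27.936602
y(0.81) ≈ -27.9366

-27.9366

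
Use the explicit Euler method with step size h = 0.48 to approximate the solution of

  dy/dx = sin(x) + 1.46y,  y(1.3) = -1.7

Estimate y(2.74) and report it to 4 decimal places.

-5.8570

Euler: y_{n+1} = y_n + h·f(x_n, y_n).
x=1.300000, y=-1.700000: f=-1.518442 → y ← -1.700000 + 0.48·(-1.518442) = -2.428852
x=1.780000, y=-2.428852: f=-2.567927 → y ← -2.428852 + 0.48·(-2.567927) = -3.661457
x=2.260000, y=-3.661457: f=-4.573975 → y ← -3.661457 + 0.48·(-4.573975) = -5.856965
y(2.74) ≈ -5.8570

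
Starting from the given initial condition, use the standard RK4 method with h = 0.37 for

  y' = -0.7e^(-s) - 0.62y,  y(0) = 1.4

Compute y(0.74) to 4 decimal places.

RK4: k1 = f(s_n, y_n); k2 = f(s_n + h/2, y_n + (h/2)·k1); k3 = f(s_n + h/2, y_n + (h/2)·k2); k4 = f(s_n + h, y_n + h·k3); y_{n+1} = y_n + (h/6)·(k1 + 2k2 + 2k3 + k4).
s=0.000000, y=1.400000:
  k1 = f(0.000000, 1.400000) = -1.568000
  k2 = f(0.185000, 1.109920) = -1.269923
  k3 = f(0.185000, 1.165064) = -1.304113
  k4 = f(0.370000, 0.917478) = -1.052351
  y ← 1.400000 + (0.37/6)·(k1 + 2k2 + 2k3 + k4) = 0.920947
s=0.370000, y=0.920947:
  k1 = f(0.370000, 0.920947) = -1.054501
  k2 = f(0.555000, 0.725865) = -0.851887
  k3 = f(0.555000, 0.763348) = -0.875126
  k4 = f(0.740000, 0.597150) = -0.704213
  y ← 0.920947 + (0.37/6)·(k1 + 2k2 + 2k3 + k4) = 0.599495
y(0.74) ≈ 0.5995

0.5995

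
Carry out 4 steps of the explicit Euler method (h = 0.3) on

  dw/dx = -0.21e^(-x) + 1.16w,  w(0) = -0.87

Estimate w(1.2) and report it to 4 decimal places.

Euler: w_{n+1} = w_n + h·f(x_n, w_n).
x=0.000000, w=-0.870000: f=-1.219200 → w ← -0.870000 + 0.3·(-1.219200) = -1.235760
x=0.300000, w=-1.235760: f=-1.589053 → w ← -1.235760 + 0.3·(-1.589053) = -1.712476
x=0.600000, w=-1.712476: f=-2.101723 → w ← -1.712476 + 0.3·(-2.101723) = -2.342993
x=0.900000, w=-2.342993: f=-2.803251 → w ← -2.342993 + 0.3·(-2.803251) = -3.183968
w(1.2) ≈ -3.1840

-3.1840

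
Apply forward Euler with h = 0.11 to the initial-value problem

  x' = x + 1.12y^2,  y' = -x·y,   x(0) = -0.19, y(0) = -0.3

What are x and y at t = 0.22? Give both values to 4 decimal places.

-0.2102, -0.3130

Euler on (x,y): x_{n+1} = x_n + h·x', y_{n+1} = y_n + h·y'.
0.000000: (-0.190000, -0.300000); f=(-0.089200, -0.057000) → (-0.199812, -0.306270)
0.110000: (-0.199812, -0.306270); f=(-0.094755, -0.061196) → (-0.210235, -0.313002)
(x(0.22), y(0.22)) ≈ (-0.2102, -0.3130)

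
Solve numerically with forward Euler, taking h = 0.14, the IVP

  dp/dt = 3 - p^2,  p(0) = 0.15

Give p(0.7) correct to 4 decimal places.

Euler: p_{n+1} = p_n + h·f(t_n, p_n).
t=0.000000, p=0.150000: f=2.977500 → p ← 0.150000 + 0.14·2.977500 = 0.566850
t=0.140000, p=0.566850: f=2.678681 → p ← 0.566850 + 0.14·2.678681 = 0.941865
t=0.280000, p=0.941865: f=2.112890 → p ← 0.941865 + 0.14·2.112890 = 1.237670
t=0.420000, p=1.237670: f=1.468173 → p ← 1.237670 + 0.14·1.468173 = 1.443214
t=0.560000, p=1.443214: f=0.917133 → p ← 1.443214 + 0.14·0.917133 = 1.571613
p(0.7) ≈ 1.5716

1.5716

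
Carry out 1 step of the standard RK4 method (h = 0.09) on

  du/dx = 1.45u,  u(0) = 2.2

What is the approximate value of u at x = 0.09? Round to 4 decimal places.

RK4: k1 = f(x_n, u_n); k2 = f(x_n + h/2, u_n + (h/2)·k1); k3 = f(x_n + h/2, u_n + (h/2)·k2); k4 = f(x_n + h, u_n + h·k3); u_{n+1} = u_n + (h/6)·(k1 + 2k2 + 2k3 + k4).
x=0.000000, u=2.200000:
  k1 = f(0.000000, 2.200000) = 3.190000
  k2 = f(0.045000, 2.343550) = 3.398147
  k3 = f(0.045000, 2.352917) = 3.411729
  k4 = f(0.090000, 2.507056) = 3.635231
  u ← 2.200000 + (0.09/6)·(k1 + 2k2 + 2k3 + k4) = 2.506675
u(0.09) ≈ 2.5067

2.5067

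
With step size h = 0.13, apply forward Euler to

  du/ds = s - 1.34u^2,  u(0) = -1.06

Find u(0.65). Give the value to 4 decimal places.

Euler: u_{n+1} = u_n + h·f(s_n, u_n).
s=0.000000, u=-1.060000: f=-1.505624 → u ← -1.060000 + 0.13·(-1.505624) = -1.255731
s=0.130000, u=-1.255731: f=-1.982993 → u ← -1.255731 + 0.13·(-1.982993) = -1.513520
s=0.260000, u=-1.513520: f=-2.809596 → u ← -1.513520 + 0.13·(-2.809596) = -1.878768
s=0.390000, u=-1.878768: f=-4.339890 → u ← -1.878768 + 0.13·(-4.339890) = -2.442953
s=0.520000, u=-2.442953: f=-7.477149 → u ← -2.442953 + 0.13·(-7.477149) = -3.414983
u(0.65) ≈ -3.4150

-3.4150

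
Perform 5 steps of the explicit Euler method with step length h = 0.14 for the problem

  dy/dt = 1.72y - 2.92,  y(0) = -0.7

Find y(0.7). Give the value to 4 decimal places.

Euler: y_{n+1} = y_n + h·f(t_n, y_n).
t=0.000000, y=-0.700000: f=-4.124000 → y ← -0.700000 + 0.14·(-4.124000) = -1.277360
t=0.140000, y=-1.277360: f=-5.117059 → y ← -1.277360 + 0.14·(-5.117059) = -1.993748
t=0.280000, y=-1.993748: f=-6.349247 → y ← -1.993748 + 0.14·(-6.349247) = -2.882643
t=0.420000, y=-2.882643: f=-7.878146 → y ← -2.882643 + 0.14·(-7.878146) = -3.985583
t=0.560000, y=-3.985583: f=-9.775203 → y ← -3.985583 + 0.14·(-9.775203) = -5.354112
y(0.7) ≈ -5.3541

-5.3541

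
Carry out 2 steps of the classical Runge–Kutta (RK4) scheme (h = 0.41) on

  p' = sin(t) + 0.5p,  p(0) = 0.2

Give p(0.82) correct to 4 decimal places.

0.6686

RK4: k1 = f(t_n, p_n); k2 = f(t_n + h/2, p_n + (h/2)·k1); k3 = f(t_n + h/2, p_n + (h/2)·k2); k4 = f(t_n + h, p_n + h·k3); p_{n+1} = p_n + (h/6)·(k1 + 2k2 + 2k3 + k4).
t=0.000000, p=0.200000:
  k1 = f(0.000000, 0.200000) = 0.100000
  k2 = f(0.205000, 0.220500) = 0.313817
  k3 = f(0.205000, 0.264333) = 0.335733
  k4 = f(0.410000, 0.337651) = 0.567435
  p ← 0.200000 + (0.41/6)·(k1 + 2k2 + 2k3 + k4) = 0.334380
t=0.410000, p=0.334380:
  k1 = f(0.410000, 0.334380) = 0.565799
  k2 = f(0.615000, 0.450369) = 0.802143
  k3 = f(0.615000, 0.498819) = 0.826368
  k4 = f(0.820000, 0.673191) = 1.067741
  p ← 0.334380 + (0.41/6)·(k1 + 2k2 + 2k3 + k4) = 0.668568
p(0.82) ≈ 0.6686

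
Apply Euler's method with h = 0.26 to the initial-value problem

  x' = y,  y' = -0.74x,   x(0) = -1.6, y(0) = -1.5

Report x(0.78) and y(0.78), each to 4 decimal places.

-2.5104, -0.3668

Euler on (x,y): x_{n+1} = x_n + h·x', y_{n+1} = y_n + h·y'.
0.000000: (-1.600000, -1.500000); f=(-1.500000, 1.184000) → (-1.990000, -1.192160)
0.260000: (-1.990000, -1.192160); f=(-1.192160, 1.472600) → (-2.299962, -0.809284)
0.520000: (-2.299962, -0.809284); f=(-0.809284, 1.701972) → (-2.510375, -0.366771)
(x(0.78), y(0.78)) ≈ (-2.5104, -0.3668)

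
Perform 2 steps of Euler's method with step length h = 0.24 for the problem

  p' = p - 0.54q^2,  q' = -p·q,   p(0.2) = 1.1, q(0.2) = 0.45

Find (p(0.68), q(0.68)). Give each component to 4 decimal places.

1.6446, 0.2249

Euler on (p,q): p_{n+1} = p_n + h·p', q_{n+1} = q_n + h·q'.
0.200000: (1.100000, 0.450000); f=(0.990650, -0.495000) → (1.337756, 0.331200)
0.440000: (1.337756, 0.331200); f=(1.278522, -0.443065) → (1.644601, 0.224864)
(p(0.68), q(0.68)) ≈ (1.6446, 0.2249)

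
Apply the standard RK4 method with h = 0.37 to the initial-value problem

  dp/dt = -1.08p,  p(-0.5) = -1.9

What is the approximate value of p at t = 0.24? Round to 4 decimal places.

RK4: k1 = f(t_n, p_n); k2 = f(t_n + h/2, p_n + (h/2)·k1); k3 = f(t_n + h/2, p_n + (h/2)·k2); k4 = f(t_n + h, p_n + h·k3); p_{n+1} = p_n + (h/6)·(k1 + 2k2 + 2k3 + k4).
t=-0.500000, p=-1.900000:
  k1 = f(-0.500000, -1.900000) = 2.052000
  k2 = f(-0.315000, -1.520380) = 1.642010
  k3 = f(-0.315000, -1.596228) = 1.723926
  k4 = f(-0.130000, -1.262147) = 1.363119
  p ← -1.900000 + (0.37/6)·(k1 + 2k2 + 2k3 + k4) = -1.274269
t=-0.130000, p=-1.274269:
  k1 = f(-0.130000, -1.274269) = 1.376210
  k2 = f(0.055000, -1.019670) = 1.101243
  k3 = f(0.055000, -1.070539) = 1.156182
  k4 = f(0.240000, -0.846482) = 0.914200
  p ← -1.274269 + (0.37/6)·(k1 + 2k2 + 2k3 + k4) = -0.854611
p(0.24) ≈ -0.8546

-0.8546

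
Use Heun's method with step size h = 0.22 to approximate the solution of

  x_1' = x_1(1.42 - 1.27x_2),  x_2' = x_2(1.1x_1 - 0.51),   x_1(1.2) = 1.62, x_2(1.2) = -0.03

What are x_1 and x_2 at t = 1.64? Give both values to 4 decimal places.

Heun on (x_1,x_2): k1 = f(t_n, state_n); k2 = f(t_n + h, state_n + h·k1); state_{n+1} = state_n + (h/2)·(k1 + k2).
1.200000: (1.620000, -0.030000)
  k1 = (2.362122, -0.038160)
  predictor → (2.139667, -0.038395)
  k2 = (3.142661, -0.070787)
  → (2.225526, -0.041984)
1.420000: (2.225526, -0.041984)
  k1 = (3.278912, -0.081369)
  predictor → (2.946887, -0.059885)
  k2 = (4.408702, -0.163581)
  → (3.071164, -0.068929)
(x_1(1.64), x_2(1.64)) ≈ (3.0712, -0.0689)

3.0712, -0.0689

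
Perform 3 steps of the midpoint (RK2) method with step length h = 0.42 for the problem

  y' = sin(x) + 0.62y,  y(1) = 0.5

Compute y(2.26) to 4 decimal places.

2.8575

Midpoint: k1 = f(x_n, y_n); k2 = f(x_n + h/2, y_n + (h/2)·k1); y_{n+1} = y_n + h·k2.
x=1.000000, y=0.500000:
  k1 = f(1.000000, 0.500000) = 1.151471
  k2 = f(1.210000, 0.741809) = 1.395538
  y ← 0.500000 + 0.42·1.395538 = 1.086126
x=1.420000, y=1.086126:
  k1 = f(1.420000, 1.086126) = 1.662050
  k2 = f(1.630000, 1.435156) = 1.888045
  y ← 1.086126 + 0.42·1.888045 = 1.879105
x=1.840000, y=1.879105:
  k1 = f(1.840000, 1.879105) = 2.129028
  k2 = f(2.050000, 2.326200) = 2.329607
  y ← 1.879105 + 0.42·2.329607 = 2.857539
y(2.26) ≈ 2.8575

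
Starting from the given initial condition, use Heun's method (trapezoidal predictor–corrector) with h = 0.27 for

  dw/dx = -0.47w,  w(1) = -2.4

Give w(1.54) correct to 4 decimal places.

-1.8634

Heun: k1 = f(x_n, w_n); k2 = f(x_n + h, w_n + h·k1); w_{n+1} = w_n + (h/2)·(k1 + k2).
x=1.000000, w=-2.400000:
  k1 = f(1.000000, -2.400000) = 1.128000
  k2 = f(1.270000, -2.095440) = 0.984857
  w ← -2.400000 + (0.27/2)·(1.128000 + 0.984857) = -2.114764
x=1.270000, w=-2.114764:
  k1 = f(1.270000, -2.114764) = 0.993939
  k2 = f(1.540000, -1.846401) = 0.867808
  w ← -2.114764 + (0.27/2)·(0.993939 + 0.867808) = -1.863428
w(1.54) ≈ -1.8634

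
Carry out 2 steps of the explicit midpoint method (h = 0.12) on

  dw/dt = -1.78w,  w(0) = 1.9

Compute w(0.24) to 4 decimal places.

Midpoint: k1 = f(t_n, w_n); k2 = f(t_n + h/2, w_n + (h/2)·k1); w_{n+1} = w_n + h·k2.
t=0.000000, w=1.900000:
  k1 = f(0.000000, 1.900000) = -3.382000
  k2 = f(0.060000, 1.697080) = -3.020802
  w ← 1.900000 + 0.12·(-3.020802) = 1.537504
t=0.120000, w=1.537504:
  k1 = f(0.120000, 1.537504) = -2.736757
  k2 = f(0.180000, 1.373298) = -2.444471
  w ← 1.537504 + 0.12·(-2.444471) = 1.244167
w(0.24) ≈ 1.2442

1.2442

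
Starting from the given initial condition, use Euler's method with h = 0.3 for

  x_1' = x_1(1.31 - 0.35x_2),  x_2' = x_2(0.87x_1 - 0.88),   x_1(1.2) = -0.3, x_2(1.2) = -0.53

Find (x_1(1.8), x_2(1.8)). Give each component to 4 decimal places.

-0.6213, -0.2170

Euler on (x_1,x_2): x_1_{n+1} = x_1_n + h·x_1', x_2_{n+1} = x_2_n + h·x_2'.
1.200000: (-0.300000, -0.530000); f=(-0.448650, 0.604730) → (-0.434595, -0.348581)
1.500000: (-0.434595, -0.348581); f=(-0.622341, 0.438549) → (-0.621297, -0.217016)
(x_1(1.8), x_2(1.8)) ≈ (-0.6213, -0.2170)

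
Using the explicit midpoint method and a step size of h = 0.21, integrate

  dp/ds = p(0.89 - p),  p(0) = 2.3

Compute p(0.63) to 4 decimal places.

Midpoint: k1 = f(s_n, p_n); k2 = f(s_n + h/2, p_n + (h/2)·k1); p_{n+1} = p_n + h·k2.
s=0.000000, p=2.300000:
  k1 = f(0.000000, 2.300000) = -3.243000
  k2 = f(0.105000, 1.959485) = -2.095640
  p ← 2.300000 + 0.21·(-2.095640) = 1.859916
s=0.210000, p=1.859916:
  k1 = f(0.210000, 1.859916) = -1.803961
  k2 = f(0.315000, 1.670500) = -1.303825
  p ← 1.859916 + 0.21·(-1.303825) = 1.586112
s=0.420000, p=1.586112:
  k1 = f(0.420000, 1.586112) = -1.104113
  k2 = f(0.525000, 1.470181) = -0.852970
  p ← 1.586112 + 0.21·(-0.852970) = 1.406989
p(0.63) ≈ 1.4070

1.4070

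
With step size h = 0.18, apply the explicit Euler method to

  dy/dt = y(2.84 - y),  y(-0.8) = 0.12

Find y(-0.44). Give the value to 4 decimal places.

0.2644

Euler: y_{n+1} = y_n + h·f(t_n, y_n).
t=-0.800000, y=0.120000: f=0.326400 → y ← 0.120000 + 0.18·0.326400 = 0.178752
t=-0.620000, y=0.178752: f=0.475703 → y ← 0.178752 + 0.18·0.475703 = 0.264379
y(-0.44) ≈ 0.2644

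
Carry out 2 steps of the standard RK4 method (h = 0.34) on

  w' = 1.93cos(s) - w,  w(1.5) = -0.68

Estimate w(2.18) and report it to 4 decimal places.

-0.6276

RK4: k1 = f(s_n, w_n); k2 = f(s_n + h/2, w_n + (h/2)·k1); k3 = f(s_n + h/2, w_n + (h/2)·k2); k4 = f(s_n + h, w_n + h·k3); w_{n+1} = w_n + (h/6)·(k1 + 2k2 + 2k3 + k4).
s=1.500000, w=-0.680000:
  k1 = f(1.500000, -0.680000) = 0.816523
  k2 = f(1.670000, -0.541191) = 0.350042
  k3 = f(1.670000, -0.620493) = 0.429344
  k4 = f(1.840000, -0.534023) = 0.020713
  w ← -0.680000 + (0.34/6)·(k1 + 2k2 + 2k3 + k4) = -0.544226
s=1.840000, w=-0.544226:
  k1 = f(1.840000, -0.544226) = 0.030916
  k2 = f(2.010000, -0.538971) = -0.281702
  k3 = f(2.010000, -0.592116) = -0.228557
  k4 = f(2.180000, -0.621936) = -0.482439
  w ← -0.544226 + (0.34/6)·(k1 + 2k2 + 2k3 + k4) = -0.627642
w(2.18) ≈ -0.6276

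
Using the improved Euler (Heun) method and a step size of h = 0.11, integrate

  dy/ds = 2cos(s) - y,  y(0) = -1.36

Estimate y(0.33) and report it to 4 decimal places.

Heun: k1 = f(s_n, y_n); k2 = f(s_n + h, y_n + h·k1); y_{n+1} = y_n + (h/2)·(k1 + k2).
s=0.000000, y=-1.360000:
  k1 = f(0.000000, -1.360000) = 3.360000
  k2 = f(0.110000, -0.990400) = 2.978312
  y ← -1.360000 + (0.11/2)·(3.360000 + 2.978312) = -1.011393
s=0.110000, y=-1.011393:
  k1 = f(0.110000, -1.011393) = 2.999305
  k2 = f(0.220000, -0.681469) = 2.633264
  y ← -1.011393 + (0.11/2)·(2.999305 + 2.633264) = -0.701602
s=0.220000, y=-0.701602:
  k1 = f(0.220000, -0.701602) = 2.653396
  k2 = f(0.330000, -0.409728) = 2.301813
  y ← -0.701602 + (0.11/2)·(2.653396 + 2.301813) = -0.429065
y(0.33) ≈ -0.4291

-0.4291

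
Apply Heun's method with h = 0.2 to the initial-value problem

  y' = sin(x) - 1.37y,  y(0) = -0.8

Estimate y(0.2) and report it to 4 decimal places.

-0.5910

Heun: k1 = f(x_n, y_n); k2 = f(x_n + h, y_n + h·k1); y_{n+1} = y_n + (h/2)·(k1 + k2).
x=0.000000, y=-0.800000:
  k1 = f(0.000000, -0.800000) = 1.096000
  k2 = f(0.200000, -0.580800) = 0.994365
  y ← -0.800000 + (0.2/2)·(1.096000 + 0.994365) = -0.590963
y(0.2) ≈ -0.5910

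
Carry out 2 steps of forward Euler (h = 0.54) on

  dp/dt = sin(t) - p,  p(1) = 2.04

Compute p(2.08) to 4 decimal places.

Euler: p_{n+1} = p_n + h·f(t_n, p_n).
t=1.000000, p=2.040000: f=-1.198529 → p ← 2.040000 + 0.54·(-1.198529) = 1.392794
t=1.540000, p=1.392794: f=-0.393269 → p ← 1.392794 + 0.54·(-0.393269) = 1.180429
p(2.08) ≈ 1.1804

1.1804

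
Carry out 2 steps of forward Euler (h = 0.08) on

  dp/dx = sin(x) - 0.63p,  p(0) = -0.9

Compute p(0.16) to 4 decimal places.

-0.8052

Euler: p_{n+1} = p_n + h·f(x_n, p_n).
x=0.000000, p=-0.900000: f=0.567000 → p ← -0.900000 + 0.08·0.567000 = -0.854640
x=0.080000, p=-0.854640: f=0.618338 → p ← -0.854640 + 0.08·0.618338 = -0.805173
p(0.16) ≈ -0.8052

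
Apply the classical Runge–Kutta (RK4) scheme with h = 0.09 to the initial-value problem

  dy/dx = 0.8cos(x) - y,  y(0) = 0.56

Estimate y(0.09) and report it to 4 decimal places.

0.5806

RK4: k1 = f(x_n, y_n); k2 = f(x_n + h/2, y_n + (h/2)·k1); k3 = f(x_n + h/2, y_n + (h/2)·k2); k4 = f(x_n + h, y_n + h·k3); y_{n+1} = y_n + (h/6)·(k1 + 2k2 + 2k3 + k4).
x=0.000000, y=0.560000:
  k1 = f(0.000000, 0.560000) = 0.240000
  k2 = f(0.045000, 0.570800) = 0.228390
  k3 = f(0.045000, 0.570278) = 0.228913
  k4 = f(0.090000, 0.580602) = 0.216160
  y ← 0.560000 + (0.09/6)·(k1 + 2k2 + 2k3 + k4) = 0.580561
y(0.09) ≈ 0.5806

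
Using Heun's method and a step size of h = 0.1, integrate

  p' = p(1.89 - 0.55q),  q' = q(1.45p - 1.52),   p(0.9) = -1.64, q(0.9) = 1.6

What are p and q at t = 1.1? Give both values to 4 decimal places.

-2.1250, 0.7152

Heun on (p,q): k1 = f(t_n, state_n); k2 = f(t_n + h, state_n + h·k1); state_{n+1} = state_n + (h/2)·(k1 + k2).
0.900000: (-1.640000, 1.600000)
  k1 = (-1.656400, -6.236800)
  predictor → (-1.805640, 0.976320)
  k2 = (-2.443074, -4.040186)
  → (-1.844974, 1.086151)
1.000000: (-1.844974, 1.086151)
  k1 = (-2.384845, -4.556632)
  predictor → (-2.083458, 0.630487)
  k2 = (-3.215259, -2.863053)
  → (-2.124979, 0.715166)
(p(1.1), q(1.1)) ≈ (-2.1250, 0.7152)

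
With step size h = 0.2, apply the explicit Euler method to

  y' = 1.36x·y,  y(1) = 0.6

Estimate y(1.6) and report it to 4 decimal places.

1.3978

Euler: y_{n+1} = y_n + h·f(x_n, y_n).
x=1.000000, y=0.600000: f=0.816000 → y ← 0.600000 + 0.2·0.816000 = 0.763200
x=1.200000, y=0.763200: f=1.245542 → y ← 0.763200 + 0.2·1.245542 = 1.012308
x=1.400000, y=1.012308: f=1.927435 → y ← 1.012308 + 0.2·1.927435 = 1.397796
y(1.6) ≈ 1.3978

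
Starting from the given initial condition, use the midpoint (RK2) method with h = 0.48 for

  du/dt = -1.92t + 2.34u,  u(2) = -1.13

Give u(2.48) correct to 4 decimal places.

Midpoint: k1 = f(t_n, u_n); k2 = f(t_n + h/2, u_n + (h/2)·k1); u_{n+1} = u_n + h·k2.
t=2.000000, u=-1.130000:
  k1 = f(2.000000, -1.130000) = -6.484200
  k2 = f(2.240000, -2.686208) = -10.586527
  u ← -1.130000 + 0.48·(-10.586527) = -6.211533
u(2.48) ≈ -6.2115

-6.2115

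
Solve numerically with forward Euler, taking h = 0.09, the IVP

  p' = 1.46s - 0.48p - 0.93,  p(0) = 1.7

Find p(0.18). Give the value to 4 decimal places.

Euler: p_{n+1} = p_n + h·f(s_n, p_n).
s=0.000000, p=1.700000: f=-1.746000 → p ← 1.700000 + 0.09·(-1.746000) = 1.542860
s=0.090000, p=1.542860: f=-1.539173 → p ← 1.542860 + 0.09·(-1.539173) = 1.404334
p(0.18) ≈ 1.4043

1.4043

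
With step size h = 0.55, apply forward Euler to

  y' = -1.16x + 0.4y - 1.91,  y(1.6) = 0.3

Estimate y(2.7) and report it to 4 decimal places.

-4.5027

Euler: y_{n+1} = y_n + h·f(x_n, y_n).
x=1.600000, y=0.300000: f=-3.646000 → y ← 0.300000 + 0.55·(-3.646000) = -1.705300
x=2.150000, y=-1.705300: f=-5.086120 → y ← -1.705300 + 0.55·(-5.086120) = -4.502666
y(2.7) ≈ -4.5027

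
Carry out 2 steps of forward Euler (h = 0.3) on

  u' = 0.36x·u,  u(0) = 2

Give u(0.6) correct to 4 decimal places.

2.0648

Euler: u_{n+1} = u_n + h·f(x_n, u_n).
x=0.000000, u=2.000000: f=0.000000 → u ← 2.000000 + 0.3·0.000000 = 2.000000
x=0.300000, u=2.000000: f=0.216000 → u ← 2.000000 + 0.3·0.216000 = 2.064800
u(0.6) ≈ 2.0648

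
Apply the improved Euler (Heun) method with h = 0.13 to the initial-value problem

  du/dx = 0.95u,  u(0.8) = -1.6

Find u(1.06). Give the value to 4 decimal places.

-2.0471

Heun: k1 = f(x_n, u_n); k2 = f(x_n + h, u_n + h·k1); u_{n+1} = u_n + (h/2)·(k1 + k2).
x=0.800000, u=-1.600000:
  k1 = f(0.800000, -1.600000) = -1.520000
  k2 = f(0.930000, -1.797600) = -1.707720
  u ← -1.600000 + (0.13/2)·(-1.520000 + (-1.707720)) = -1.809802
x=0.930000, u=-1.809802:
  k1 = f(0.930000, -1.809802) = -1.719312
  k2 = f(1.060000, -2.033312) = -1.931647
  u ← -1.809802 + (0.13/2)·(-1.719312 + (-1.931647)) = -2.047114
u(1.06) ≈ -2.0471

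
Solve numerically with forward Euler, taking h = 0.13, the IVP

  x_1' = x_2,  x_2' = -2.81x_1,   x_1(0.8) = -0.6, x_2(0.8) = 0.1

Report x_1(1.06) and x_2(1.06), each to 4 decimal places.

-0.5455, 0.5336

Euler on (x_1,x_2): x_1_{n+1} = x_1_n + h·x_1', x_2_{n+1} = x_2_n + h·x_2'.
0.800000: (-0.600000, 0.100000); f=(0.100000, 1.686000) → (-0.587000, 0.319180)
0.930000: (-0.587000, 0.319180); f=(0.319180, 1.649470) → (-0.545507, 0.533611)
(x_1(1.06), x_2(1.06)) ≈ (-0.5455, 0.5336)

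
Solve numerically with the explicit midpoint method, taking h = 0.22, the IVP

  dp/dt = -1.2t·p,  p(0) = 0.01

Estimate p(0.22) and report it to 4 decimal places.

0.0097

Midpoint: k1 = f(t_n, p_n); k2 = f(t_n + h/2, p_n + (h/2)·k1); p_{n+1} = p_n + h·k2.
t=0.000000, p=0.010000:
  k1 = f(0.000000, 0.010000) = 0.000000
  k2 = f(0.110000, 0.010000) = -0.001320
  p ← 0.010000 + 0.22·(-0.001320) = 0.009710
p(0.22) ≈ 0.0097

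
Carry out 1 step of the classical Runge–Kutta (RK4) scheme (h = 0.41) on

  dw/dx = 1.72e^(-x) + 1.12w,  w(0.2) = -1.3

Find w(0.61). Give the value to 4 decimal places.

RK4: k1 = f(x_n, w_n); k2 = f(x_n + h/2, w_n + (h/2)·k1); k3 = f(x_n + h/2, w_n + (h/2)·k2); k4 = f(x_n + h, w_n + h·k3); w_{n+1} = w_n + (h/6)·(k1 + 2k2 + 2k3 + k4).
x=0.200000, w=-1.300000:
  k1 = f(0.200000, -1.300000) = -0.047783
  k2 = f(0.405000, -1.309796) = -0.319771
  k3 = f(0.405000, -1.365553) = -0.382219
  k4 = f(0.610000, -1.456710) = -0.696952
  w ← -1.300000 + (0.41/6)·(k1 + 2k2 + 2k3 + k4) = -1.446829
w(0.61) ≈ -1.4468

-1.4468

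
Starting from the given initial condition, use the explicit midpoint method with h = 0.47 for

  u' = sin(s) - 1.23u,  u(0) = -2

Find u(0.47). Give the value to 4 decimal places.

-1.0686

Midpoint: k1 = f(s_n, u_n); k2 = f(s_n + h/2, u_n + (h/2)·k1); u_{n+1} = u_n + h·k2.
s=0.000000, u=-2.000000:
  k1 = f(0.000000, -2.000000) = 2.460000
  k2 = f(0.235000, -1.421900) = 1.981780
  u ← -2.000000 + 0.47·1.981780 = -1.068563
u(0.47) ≈ -1.0686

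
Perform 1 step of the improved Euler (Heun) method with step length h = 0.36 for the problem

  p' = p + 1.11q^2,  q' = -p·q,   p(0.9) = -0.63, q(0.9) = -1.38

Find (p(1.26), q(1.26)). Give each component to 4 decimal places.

Heun on (p,q): k1 = f(x_n, state_n); k2 = f(x_n + h, state_n + h·k1); state_{n+1} = state_n + (h/2)·(k1 + k2).
0.900000: (-0.630000, -1.380000)
  k1 = (1.483884, -0.869400)
  predictor → (-0.095802, -1.692984)
  k2 = (3.085674, -0.162191)
  → (0.192521, -1.565686)
(p(1.26), q(1.26)) ≈ (0.1925, -1.5657)

0.1925, -1.5657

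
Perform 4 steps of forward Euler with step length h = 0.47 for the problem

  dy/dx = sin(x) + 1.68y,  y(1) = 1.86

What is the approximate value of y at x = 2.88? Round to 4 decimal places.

Euler: y_{n+1} = y_n + h·f(x_n, y_n).
x=1.000000, y=1.860000: f=3.966271 → y ← 1.860000 + 0.47·3.966271 = 3.724147
x=1.470000, y=3.724147: f=7.251492 → y ← 3.724147 + 0.47·7.251492 = 7.132349
x=1.940000, y=7.132349: f=12.914961 → y ← 7.132349 + 0.47·12.914961 = 13.202380
x=2.410000, y=13.202380: f=22.848054 → y ← 13.202380 + 0.47·22.848054 = 23.940965
y(2.88) ≈ 23.9410

23.9410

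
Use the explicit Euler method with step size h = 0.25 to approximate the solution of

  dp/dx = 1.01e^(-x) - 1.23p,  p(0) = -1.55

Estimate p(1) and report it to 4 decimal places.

Euler: p_{n+1} = p_n + h·f(x_n, p_n).
x=0.000000, p=-1.550000: f=2.916500 → p ← -1.550000 + 0.25·2.916500 = -0.820875
x=0.250000, p=-0.820875: f=1.796265 → p ← -0.820875 + 0.25·1.796265 = -0.371809
x=0.500000, p=-0.371809: f=1.069921 → p ← -0.371809 + 0.25·1.069921 = -0.104329
x=0.750000, p=-0.104329: f=0.605414 → p ← -0.104329 + 0.25·0.605414 = 0.047025
p(1) ≈ 0.0470

0.0470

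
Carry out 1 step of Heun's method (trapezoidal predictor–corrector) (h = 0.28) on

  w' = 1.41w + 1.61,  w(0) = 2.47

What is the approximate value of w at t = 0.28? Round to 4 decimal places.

Heun: k1 = f(t_n, w_n); k2 = f(t_n + h, w_n + h·k1); w_{n+1} = w_n + (h/2)·(k1 + k2).
t=0.000000, w=2.470000:
  k1 = f(0.000000, 2.470000) = 5.092700
  k2 = f(0.280000, 3.895956) = 7.103298
  w ← 2.470000 + (0.28/2)·(5.092700 + 7.103298) = 4.177440
w(0.28) ≈ 4.1774

4.1774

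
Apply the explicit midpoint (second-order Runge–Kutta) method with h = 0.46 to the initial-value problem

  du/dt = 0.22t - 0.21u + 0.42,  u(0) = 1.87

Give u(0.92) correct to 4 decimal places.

1.9815

Midpoint: k1 = f(t_n, u_n); k2 = f(t_n + h/2, u_n + (h/2)·k1); u_{n+1} = u_n + h·k2.
t=0.000000, u=1.870000:
  k1 = f(0.000000, 1.870000) = 0.027300
  k2 = f(0.230000, 1.876279) = 0.076581
  u ← 1.870000 + 0.46·0.076581 = 1.905227
t=0.460000, u=1.905227:
  k1 = f(0.460000, 1.905227) = 0.121102
  k2 = f(0.690000, 1.933081) = 0.165853
  u ← 1.905227 + 0.46·0.165853 = 1.981520
u(0.92) ≈ 1.9815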